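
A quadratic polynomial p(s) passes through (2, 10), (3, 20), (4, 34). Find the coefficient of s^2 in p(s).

2

Write p(s) = as^2 + bs + c. Substituting each data point gives a linear system:
  4a + 2b + c = 10
  9a + 3b + c = 20
  16a + 4b + c = 34
Solving the system yields a = 2, b = 0, c = 2.
So p(s) = 2s² + 2.
The leading coefficient is 2.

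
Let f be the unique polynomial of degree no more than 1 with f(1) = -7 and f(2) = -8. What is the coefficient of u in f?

Write f(u) = au + b. Substituting each data point gives a linear system:
  a + b = -7
  2a + b = -8
Solving the system yields a = -1, b = -6.
So f(u) = -u - 6.
The leading coefficient is -1.

-1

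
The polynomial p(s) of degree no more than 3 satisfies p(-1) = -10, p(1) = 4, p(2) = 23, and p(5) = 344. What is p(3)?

74

Write p(s) = as^3 + bs^2 + cs + d. Substituting each data point gives a linear system:
  -a + b - c + d = -10
  a + b + c + d = 4
  8a + 4b + 2c + d = 23
  125a + 25b + 5c + d = 344
Solving the system yields a = 3, b = -2, c = 4, d = -1.
So p(s) = 3s^3 - 2s^2 + 4s - 1.
Then p(3) = 74.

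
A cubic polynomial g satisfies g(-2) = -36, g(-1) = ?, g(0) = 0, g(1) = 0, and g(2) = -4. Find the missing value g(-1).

-10

The 4 known points determine the degree-3 polynomial uniquely.
Write g(s) = as^3 + bs^2 + cs + d. Substituting each data point gives a linear system:
  -8a + 4b - 2c + d = -36
  d = 0
  a + b + c + d = 0
  8a + 4b + 2c + d = -4
Solving the system yields a = 1, b = -5, c = 4, d = 0.
So g(s) = s³ - 5s² + 4s.
Then g(-1) = -10.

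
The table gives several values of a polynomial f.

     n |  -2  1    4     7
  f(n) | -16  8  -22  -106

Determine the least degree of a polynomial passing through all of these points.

Forward differences of the values at n = -2, 1, 4, 7:
  f  : -16  8  -22  -106
  Δ  : 24  -30  -84
  Δ^2: -54  -54
  Δ^3: 0
The second differences are constant (-54) and nonzero, while all higher differences vanish, so the minimal degree is 2.

2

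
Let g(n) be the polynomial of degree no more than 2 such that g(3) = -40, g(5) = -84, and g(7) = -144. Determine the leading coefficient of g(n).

-2

Write g(n) = an^2 + bn + c. Substituting each data point gives a linear system:
  9a + 3b + c = -40
  25a + 5b + c = -84
  49a + 7b + c = -144
Solving the system yields a = -2, b = -6, c = -4.
So g(n) = -2n² - 6n - 4.
The leading coefficient is -2.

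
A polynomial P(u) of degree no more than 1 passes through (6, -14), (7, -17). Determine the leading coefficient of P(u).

-3

Write P(u) = au + b. Substituting each data point gives a linear system:
  6a + b = -14
  7a + b = -17
Solving the system yields a = -3, b = 4.
So P(u) = -3u + 4.
The leading coefficient is -3.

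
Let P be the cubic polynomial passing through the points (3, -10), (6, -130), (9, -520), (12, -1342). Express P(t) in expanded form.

Using the Lagrange interpolation formula with nodes 3, 6, 9, 12:
  L_0(t) = (t - 6)(t - 9)(t - 12) / -162
  L_1(t) = (t - 3)(t - 9)(t - 12) / 54
  L_2(t) = (t - 3)(t - 6)(t - 12) / -54
  L_3(t) = (t - 3)(t - 6)(t - 9) / 162
Then P(t) = -10·L_0(t) - 130·L_1(t) - 520·L_2(t) - 1342·L_3(t).
Expanding and collecting terms gives P(t) = -t^3 + 3t^2 - 4t + 2.
Check: P(6) = -130. ✓

P(t) = -t^3 + 3t^2 - 4t + 2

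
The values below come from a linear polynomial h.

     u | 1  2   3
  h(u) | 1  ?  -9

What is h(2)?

On equispaced nodes a degree-1 polynomial has vanishing second forward difference, so
  h(1) - 2·h(2) + h(3) = 0.
Substituting the known values and solving for h(2):
  -2·h(2) = 8
  h(2) = -4.

-4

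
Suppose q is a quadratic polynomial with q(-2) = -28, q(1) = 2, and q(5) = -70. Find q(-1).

-10

Using the Lagrange interpolation formula with nodes -2, 1, 5:
  L_0(n) = (n - 1)(n - 5) / 21
  L_1(n) = (n + 2)(n - 5) / -12
  L_2(n) = (n + 2)(n - 1) / 28
Then q(n) = -28·L_0(n) + 2·L_1(n) - 70·L_2(n).
Expanding and collecting terms gives q(n) = -4n² + 6n.
Evaluating at n = -1: q(-1) = -10.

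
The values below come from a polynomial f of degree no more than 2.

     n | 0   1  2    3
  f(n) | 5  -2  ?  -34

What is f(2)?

-15

On equispaced nodes a degree-2 polynomial has vanishing third forward difference, so
  - f(0) + 3·f(1) - 3·f(2) + f(3) = 0.
Substituting the known values and solving for f(2):
  -3·f(2) = 45
  f(2) = -15.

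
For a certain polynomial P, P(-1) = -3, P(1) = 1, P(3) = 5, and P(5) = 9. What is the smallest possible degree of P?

1

Forward differences of the values at t = -1, 1, 3, 5:
  P  : -3  1  5  9
  Δ  : 4  4  4
  Δ^2: 0  0
  Δ^3: 0
The first differences are constant (4) and nonzero, while all higher differences vanish, so the minimal degree is 1.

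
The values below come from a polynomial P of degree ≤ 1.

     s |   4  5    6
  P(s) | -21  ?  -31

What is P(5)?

-26

On equispaced nodes a degree-1 polynomial has vanishing second forward difference, so
  P(4) - 2·P(5) + P(6) = 0.
Substituting the known values and solving for P(5):
  -2·P(5) = 52
  P(5) = -26.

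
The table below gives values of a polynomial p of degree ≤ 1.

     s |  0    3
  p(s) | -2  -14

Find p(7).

-30

Write p(s) = as + b. Substituting each data point gives a linear system:
  b = -2
  3a + b = -14
Solving the system yields a = -4, b = -2.
So p(s) = -4s - 2.
Then p(7) = -30.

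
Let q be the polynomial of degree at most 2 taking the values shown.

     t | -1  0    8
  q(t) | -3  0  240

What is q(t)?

q(t) = 3t^2 + 6t

Using the Lagrange interpolation formula with nodes -1, 0, 8:
  L_0(t) = t(t - 8) / 9
  L_1(t) = (t + 1)(t - 8) / -8
  L_2(t) = (t + 1)t / 72
Then q(t) = -3·L_0(t) + 0·L_1(t) + 240·L_2(t).
Expanding and collecting terms gives q(t) = 3t^2 + 6t.
Check: q(0) = 0. ✓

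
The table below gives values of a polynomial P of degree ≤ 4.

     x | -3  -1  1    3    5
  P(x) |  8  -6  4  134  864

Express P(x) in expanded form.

Using the Lagrange interpolation formula with nodes -3, -1, 1, 3, 5:
  L_0(x) = (x + 1)(x - 1)(x - 3)(x - 5) / 384
  L_1(x) = (x + 3)(x - 1)(x - 3)(x - 5) / -96
  L_2(x) = (x + 3)(x + 1)(x - 3)(x - 5) / 64
  L_3(x) = (x + 3)(x + 1)(x - 1)(x - 5) / -96
  L_4(x) = (x + 3)(x + 1)(x - 1)(x - 3) / 384
Then P(x) = 8·L_0(x) - 6·L_1(x) + 4·L_2(x) + 134·L_3(x) + 864·L_4(x).
Expanding and collecting terms gives P(x) = x⁴ + 2x³ - x² + 3x - 1.
Check: P(3) = 134. ✓

P(x) = x^4 + 2x^3 - x^2 + 3x - 1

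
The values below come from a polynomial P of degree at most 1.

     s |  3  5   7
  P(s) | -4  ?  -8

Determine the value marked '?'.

-6

On equispaced nodes a degree-1 polynomial has vanishing second forward difference, so
  P(3) - 2·P(5) + P(7) = 0.
Substituting the known values and solving for P(5):
  -2·P(5) = 12
  P(5) = -6.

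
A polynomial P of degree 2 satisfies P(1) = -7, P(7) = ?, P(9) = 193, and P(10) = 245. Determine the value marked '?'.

The 3 known points determine the degree-2 polynomial uniquely.
Write P(t) = at^2 + bt + c. Substituting each data point gives a linear system:
  a + b + c = -7
  81a + 9b + c = 193
  100a + 10b + c = 245
Solving the system yields a = 3, b = -5, c = -5.
So P(t) = 3t^2 - 5t - 5.
Then P(7) = 107.

107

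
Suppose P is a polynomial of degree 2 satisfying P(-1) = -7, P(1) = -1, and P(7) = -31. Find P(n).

Write P(n) = an^2 + bn + c. Substituting each data point gives a linear system:
  a - b + c = -7
  a + b + c = -1
  49a + 7b + c = -31
Solving the system yields a = -1, b = 3, c = -3.
So P(n) = -n² + 3n - 3.
Check: P(-1) = -7. ✓

P(n) = -n^2 + 3n - 3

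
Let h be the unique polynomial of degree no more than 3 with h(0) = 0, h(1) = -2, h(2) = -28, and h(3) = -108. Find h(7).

Forward differences of the values at s = 0, 1, 2, 3:
  h  : 0  -2  -28  -108
  Δ  : -2  -26  -80
  Δ^2: -24  -54
  Δ^3: -30
The third differences are constant, confirming degree 3.
Interpolating (Newton forward form) and evaluating at s = 7 gives h(7) = -1568.

-1568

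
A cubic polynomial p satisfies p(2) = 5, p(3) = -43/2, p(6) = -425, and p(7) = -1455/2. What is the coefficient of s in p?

Write p(s) = as^3 + bs^2 + cs + d. Substituting each data point gives a linear system:
  8a + 4b + 2c + d = 5
  27a + 9b + 3c + d = -43/2
  216a + 36b + 6c + d = -425
  343a + 49b + 7c + d = -1455/2
Solving the system yields a = -3, b = 6, c = 1/2, d = 4.
So p(s) = -3s^3 + 6s^2 + (1/2)s + 4.
The coefficient of s is 1/2.

1/2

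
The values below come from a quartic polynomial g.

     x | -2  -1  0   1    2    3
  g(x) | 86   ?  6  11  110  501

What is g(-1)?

On equispaced nodes a degree-4 polynomial has vanishing fifth forward difference, so
  - g(-2) + 5·g(-1) - 10·g(0) + 10·g(1) - 5·g(2) + g(3) = 0.
Substituting the known values and solving for g(-1):
  5·g(-1) = 85
  g(-1) = 17.

17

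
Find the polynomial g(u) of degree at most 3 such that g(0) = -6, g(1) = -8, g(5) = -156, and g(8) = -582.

Write g(u) = au^3 + bu^2 + cu + d. Substituting each data point gives a linear system:
  d = -6
  a + b + c + d = -8
  125a + 25b + 5c + d = -156
  512a + 64b + 8c + d = -582
Solving the system yields a = -1, b = -1, c = 0, d = -6.
So g(u) = -u³ - u² - 6.
Check: g(0) = -6. ✓

g(u) = -u^3 - u^2 - 6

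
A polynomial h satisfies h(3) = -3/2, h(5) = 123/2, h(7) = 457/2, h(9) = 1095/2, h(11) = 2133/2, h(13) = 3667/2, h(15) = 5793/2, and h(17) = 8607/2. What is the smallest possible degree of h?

Forward differences of the values at u = 3, 5, 7, 9, 11, 13, 15, 17:
  h  : -3/2  123/2  457/2  1095/2  2133/2  3667/2  5793/2  8607/2
  Δ  : 63  167  319  519  767  1063  1407
  Δ^2: 104  152  200  248  296  344
  Δ^3: 48  48  48  48  48
  Δ^4: 0  0  0  0
  Δ^5: 0  0  0
  Δ^6: 0  0
  Δ^7: 0
The third differences are constant (48) and nonzero, while all higher differences vanish, so the minimal degree is 3.

3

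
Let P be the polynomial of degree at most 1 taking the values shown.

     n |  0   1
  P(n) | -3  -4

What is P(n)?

P(n) = -n - 3

Write P(n) = an + b. Substituting each data point gives a linear system:
  b = -3
  a + b = -4
Solving the system yields a = -1, b = -3.
So P(n) = -n - 3.
Check: P(1) = -4. ✓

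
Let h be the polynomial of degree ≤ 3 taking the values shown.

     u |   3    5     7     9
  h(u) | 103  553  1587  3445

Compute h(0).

Using the Lagrange interpolation formula with nodes 3, 5, 7, 9:
  L_0(u) = (u - 5)(u - 7)(u - 9) / -48
  L_1(u) = (u - 3)(u - 7)(u - 9) / 16
  L_2(u) = (u - 3)(u - 5)(u - 9) / -16
  L_3(u) = (u - 3)(u - 5)(u - 7) / 48
Then h(u) = 103·L_0(u) + 553·L_1(u) + 1587·L_2(u) + 3445·L_3(u).
Expanding and collecting terms gives h(u) = 5u^3 - 2u^2 - 4u - 2.
Evaluating at u = 0: h(0) = -2.

-2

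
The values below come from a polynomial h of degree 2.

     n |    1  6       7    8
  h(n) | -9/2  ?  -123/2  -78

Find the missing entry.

-47

The 3 known points determine the degree-2 polynomial uniquely.
Write h(n) = an^2 + bn + c. Substituting each data point gives a linear system:
  a + b + c = -9/2
  49a + 7b + c = -123/2
  64a + 8b + c = -78
Solving the system yields a = -1, b = -3/2, c = -2.
So h(n) = -n^2 - (3/2)n - 2.
Then h(6) = -47.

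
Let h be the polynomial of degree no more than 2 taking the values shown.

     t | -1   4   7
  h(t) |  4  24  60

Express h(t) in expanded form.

Write h(t) = at^2 + bt + c. Substituting each data point gives a linear system:
  a - b + c = 4
  16a + 4b + c = 24
  49a + 7b + c = 60
Solving the system yields a = 1, b = 1, c = 4.
So h(t) = t² + t + 4.
Check: h(4) = 24. ✓

h(t) = t^2 + t + 4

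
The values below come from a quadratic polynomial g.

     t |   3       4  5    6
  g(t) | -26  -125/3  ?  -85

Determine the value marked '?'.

-184/3

On equispaced nodes a degree-2 polynomial has vanishing third forward difference, so
  - g(3) + 3·g(4) - 3·g(5) + g(6) = 0.
Substituting the known values and solving for g(5):
  -3·g(5) = 184
  g(5) = -184/3.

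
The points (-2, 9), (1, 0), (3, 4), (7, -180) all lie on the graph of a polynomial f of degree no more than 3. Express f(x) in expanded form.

Write f(x) = ax^3 + bx^2 + cx + d. Substituting each data point gives a linear system:
  -8a + 4b - 2c + d = 9
  a + b + c + d = 0
  27a + 9b + 3c + d = 4
  343a + 49b + 7c + d = -180
Solving the system yields a = -1, b = 3, c = 3, d = -5.
So f(x) = -x³ + 3x² + 3x - 5.
Check: f(7) = -180. ✓

f(x) = -x^3 + 3x^2 + 3x - 5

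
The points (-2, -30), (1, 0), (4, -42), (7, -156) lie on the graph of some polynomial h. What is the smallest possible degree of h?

Forward differences of the values at s = -2, 1, 4, 7:
  h  : -30  0  -42  -156
  Δ  : 30  -42  -114
  Δ^2: -72  -72
  Δ^3: 0
The second differences are constant (-72) and nonzero, while all higher differences vanish, so the minimal degree is 2.

2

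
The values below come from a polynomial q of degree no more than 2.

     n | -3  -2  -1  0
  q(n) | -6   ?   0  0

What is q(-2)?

-2

The 3 known points determine the degree-2 polynomial uniquely.
Write q(n) = an^2 + bn + c. Substituting each data point gives a linear system:
  9a - 3b + c = -6
  a - b + c = 0
  c = 0
Solving the system yields a = -1, b = -1, c = 0.
So q(n) = -n² - n.
Then q(-2) = -2.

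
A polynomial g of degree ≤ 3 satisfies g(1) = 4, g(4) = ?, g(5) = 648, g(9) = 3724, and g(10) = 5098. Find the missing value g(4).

334

The 4 known points determine the degree-3 polynomial uniquely.
Write g(s) = as^3 + bs^2 + cs + d. Substituting each data point gives a linear system:
  a + b + c + d = 4
  125a + 25b + 5c + d = 648
  729a + 81b + 9c + d = 3724
  1000a + 100b + 10c + d = 5098
Solving the system yields a = 5, b = 1, c = 0, d = -2.
So g(s) = 5s^3 + s^2 - 2.
Then g(4) = 334.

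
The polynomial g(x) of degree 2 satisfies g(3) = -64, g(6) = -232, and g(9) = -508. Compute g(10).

Write g(x) = ax^2 + bx + c. Substituting each data point gives a linear system:
  9a + 3b + c = -64
  36a + 6b + c = -232
  81a + 9b + c = -508
Solving the system yields a = -6, b = -2, c = -4.
So g(x) = -6x² - 2x - 4.
Then g(10) = -624.

-624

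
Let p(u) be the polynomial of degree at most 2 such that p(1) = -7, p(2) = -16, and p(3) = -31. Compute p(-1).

-7

Forward differences of the values at u = 1, 2, 3:
  p  : -7  -16  -31
  Δ  : -9  -15
  Δ^2: -6
The second differences are constant, confirming degree 2.
Interpolating (Newton forward form) and evaluating at u = -1 gives p(-1) = -7.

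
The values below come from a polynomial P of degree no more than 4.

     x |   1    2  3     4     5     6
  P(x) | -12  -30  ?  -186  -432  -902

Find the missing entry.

-74

On equispaced nodes a degree-4 polynomial has vanishing fifth forward difference, so
  - P(1) + 5·P(2) - 10·P(3) + 10·P(4) - 5·P(5) + P(6) = 0.
Substituting the known values and solving for P(3):
  -10·P(3) = 740
  P(3) = -74.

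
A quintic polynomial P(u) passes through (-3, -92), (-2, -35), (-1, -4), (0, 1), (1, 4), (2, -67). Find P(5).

-5404

Write P(u) = au^5 + bu^4 + cu^3 + du^2 + eu + k. Substituting each data point gives a linear system:
  -243a + 81b - 27c + 9d - 3e + k = -92
  -32a + 16b - 8c + 4d - 2e + k = -35
  -a + b - c + d - e + k = -4
  k = 1
  a + b + c + d + e + k = 4
  32a + 16b + 8c + 4d + 2e + k = -67
Solving the system yields a = -1, b = -4, c = 1, d = 3, e = 4, k = 1.
So P(u) = -u⁵ - 4u⁴ + u³ + 3u² + 4u + 1.
Then P(5) = -5404.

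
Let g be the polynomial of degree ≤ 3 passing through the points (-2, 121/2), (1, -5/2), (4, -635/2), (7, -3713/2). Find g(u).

Write g(u) = au^3 + bu^2 + cu + d. Substituting each data point gives a linear system:
  -8a + 4b - 2c + d = 121/2
  a + b + c + d = -5/2
  64a + 16b + 4c + d = -635/2
  343a + 49b + 7c + d = -3713/2
Solving the system yields a = -6, b = 4, c = 1, d = -3/2.
So g(u) = -6u^3 + 4u^2 + u - 3/2.
Check: g(-2) = 121/2. ✓

g(u) = -6u^3 + 4u^2 + u - 3/2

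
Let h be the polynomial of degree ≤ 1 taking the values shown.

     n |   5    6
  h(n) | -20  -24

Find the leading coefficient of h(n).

-4

Write h(n) = an + b. Substituting each data point gives a linear system:
  5a + b = -20
  6a + b = -24
Solving the system yields a = -4, b = 0.
So h(n) = -4n.
The leading coefficient is -4.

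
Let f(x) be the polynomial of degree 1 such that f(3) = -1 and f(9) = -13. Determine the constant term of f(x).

Write f(x) = ax + b. Substituting each data point gives a linear system:
  3a + b = -1
  9a + b = -13
Solving the system yields a = -2, b = 5.
So f(x) = -2x + 5.
The constant term is 5.

5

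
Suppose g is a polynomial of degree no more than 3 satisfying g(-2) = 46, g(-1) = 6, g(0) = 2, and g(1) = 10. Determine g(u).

Write g(u) = au^3 + bu^2 + cu + d. Substituting each data point gives a linear system:
  -8a + 4b - 2c + d = 46
  -a + b - c + d = 6
  d = 2
  a + b + c + d = 10
Solving the system yields a = -4, b = 6, c = 6, d = 2.
So g(u) = -4u³ + 6u² + 6u + 2.
Check: g(-1) = 6. ✓

g(u) = -4u^3 + 6u^2 + 6u + 2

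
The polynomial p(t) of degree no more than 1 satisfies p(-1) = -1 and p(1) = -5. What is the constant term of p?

-3

Write p(t) = at + b. Substituting each data point gives a linear system:
  -a + b = -1
  a + b = -5
Solving the system yields a = -2, b = -3.
So p(t) = -2t - 3.
The constant term is -3.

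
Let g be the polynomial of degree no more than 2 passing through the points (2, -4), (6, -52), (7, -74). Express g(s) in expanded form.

Write g(s) = as^2 + bs + c. Substituting each data point gives a linear system:
  4a + 2b + c = -4
  36a + 6b + c = -52
  49a + 7b + c = -74
Solving the system yields a = -2, b = 4, c = -4.
So g(s) = -2s² + 4s - 4.
Check: g(7) = -74. ✓

g(s) = -2s^2 + 4s - 4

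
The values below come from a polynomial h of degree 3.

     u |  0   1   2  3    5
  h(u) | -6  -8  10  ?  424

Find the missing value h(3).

72

The 4 known points determine the degree-3 polynomial uniquely.
Write h(u) = au^3 + bu^2 + cu + d. Substituting each data point gives a linear system:
  d = -6
  a + b + c + d = -8
  8a + 4b + 2c + d = 10
  125a + 25b + 5c + d = 424
Solving the system yields a = 4, b = -2, c = -4, d = -6.
So h(u) = 4u^3 - 2u^2 - 4u - 6.
Then h(3) = 72.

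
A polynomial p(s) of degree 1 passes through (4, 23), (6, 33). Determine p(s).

p(s) = 5s + 3

Write p(s) = as + b. Substituting each data point gives a linear system:
  4a + b = 23
  6a + b = 33
Solving the system yields a = 5, b = 3.
So p(s) = 5s + 3.
Check: p(4) = 23. ✓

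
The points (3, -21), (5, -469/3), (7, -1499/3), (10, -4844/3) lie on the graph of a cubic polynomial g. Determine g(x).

Using the Lagrange interpolation formula with nodes 3, 5, 7, 10:
  L_0(x) = (x - 5)(x - 7)(x - 10) / -56
  L_1(x) = (x - 3)(x - 7)(x - 10) / 20
  L_2(x) = (x - 3)(x - 5)(x - 10) / -24
  L_3(x) = (x - 3)(x - 5)(x - 7) / 105
Then g(x) = -21·L_0(x) - 469/3·L_1(x) - 1499/3·L_2(x) - 4844/3·L_3(x).
Expanding and collecting terms gives g(x) = -2x³ + 4x² - (5/3)x + 2.
Check: g(10) = -4844/3. ✓

g(x) = -2x^3 + 4x^2 - (5/3)x + 2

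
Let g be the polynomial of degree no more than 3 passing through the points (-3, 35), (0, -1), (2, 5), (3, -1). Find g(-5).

159

Write g(u) = au^3 + bu^2 + cu + d. Substituting each data point gives a linear system:
  -27a + 9b - 3c + d = 35
  d = -1
  8a + 4b + 2c + d = 5
  27a + 9b + 3c + d = -1
Solving the system yields a = -1, b = 2, c = 3, d = -1.
So g(u) = -u^3 + 2u^2 + 3u - 1.
Then g(-5) = 159.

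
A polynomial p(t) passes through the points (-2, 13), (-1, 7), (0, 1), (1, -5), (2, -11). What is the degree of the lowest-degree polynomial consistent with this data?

Forward differences of the values at t = -2, -1, 0, 1, 2:
  p  : 13  7  1  -5  -11
  Δ  : -6  -6  -6  -6
  Δ^2: 0  0  0
  Δ^3: 0  0
  Δ^4: 0
The first differences are constant (-6) and nonzero, while all higher differences vanish, so the minimal degree is 1.

1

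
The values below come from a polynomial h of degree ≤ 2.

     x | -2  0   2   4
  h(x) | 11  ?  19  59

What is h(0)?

The 3 known points determine the degree-2 polynomial uniquely.
Write h(x) = ax^2 + bx + c. Substituting each data point gives a linear system:
  4a - 2b + c = 11
  4a + 2b + c = 19
  16a + 4b + c = 59
Solving the system yields a = 3, b = 2, c = 3.
So h(x) = 3x² + 2x + 3.
Then h(0) = 3.

3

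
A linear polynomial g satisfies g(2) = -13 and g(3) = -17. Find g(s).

Write g(s) = as + b. Substituting each data point gives a linear system:
  2a + b = -13
  3a + b = -17
Solving the system yields a = -4, b = -5.
So g(s) = -4s - 5.
Check: g(2) = -13. ✓

g(s) = -4s - 5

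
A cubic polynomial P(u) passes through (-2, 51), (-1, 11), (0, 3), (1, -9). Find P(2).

-61

Using the Lagrange interpolation formula with nodes -2, -1, 0, 1:
  L_0(u) = (u + 1)u(u - 1) / -6
  L_1(u) = (u + 2)u(u - 1) / 2
  L_2(u) = (u + 2)(u + 1)(u - 1) / -2
  L_3(u) = (u + 2)(u + 1)u / 6
Then P(u) = 51·L_0(u) + 11·L_1(u) + 3·L_2(u) - 9·L_3(u).
Expanding and collecting terms gives P(u) = -6u³ - 2u² - 4u + 3.
Evaluating at u = 2: P(2) = -61.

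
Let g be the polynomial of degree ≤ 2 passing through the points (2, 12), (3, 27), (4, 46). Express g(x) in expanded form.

Using the Lagrange interpolation formula with nodes 2, 3, 4:
  L_0(x) = (x - 3)(x - 4) / 2
  L_1(x) = (x - 2)(x - 4) / -1
  L_2(x) = (x - 2)(x - 3) / 2
Then g(x) = 12·L_0(x) + 27·L_1(x) + 46·L_2(x).
Expanding and collecting terms gives g(x) = 2x^2 + 5x - 6.
Check: g(3) = 27. ✓

g(x) = 2x^2 + 5x - 6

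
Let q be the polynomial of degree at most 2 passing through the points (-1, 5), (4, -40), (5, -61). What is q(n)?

q(n) = -2n^2 - 3n + 4

Write q(n) = an^2 + bn + c. Substituting each data point gives a linear system:
  a - b + c = 5
  16a + 4b + c = -40
  25a + 5b + c = -61
Solving the system yields a = -2, b = -3, c = 4.
So q(n) = -2n² - 3n + 4.
Check: q(4) = -40. ✓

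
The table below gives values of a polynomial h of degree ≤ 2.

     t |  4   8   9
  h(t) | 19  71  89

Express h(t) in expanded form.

h(t) = t^2 + t - 1

Write h(t) = at^2 + bt + c. Substituting each data point gives a linear system:
  16a + 4b + c = 19
  64a + 8b + c = 71
  81a + 9b + c = 89
Solving the system yields a = 1, b = 1, c = -1.
So h(t) = t² + t - 1.
Check: h(8) = 71. ✓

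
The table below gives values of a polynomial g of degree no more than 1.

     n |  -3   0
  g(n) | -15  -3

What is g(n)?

g(n) = 4n - 3

Using the Lagrange interpolation formula with nodes -3, 0:
  L_0(n) = n / -3
  L_1(n) = (n + 3) / 3
Then g(n) = -15·L_0(n) - 3·L_1(n).
Expanding and collecting terms gives g(n) = 4n - 3.
Check: g(-3) = -15. ✓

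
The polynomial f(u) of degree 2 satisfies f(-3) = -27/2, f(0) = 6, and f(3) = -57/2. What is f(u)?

Write f(u) = au^2 + bu + c. Substituting each data point gives a linear system:
  9a - 3b + c = -27/2
  c = 6
  9a + 3b + c = -57/2
Solving the system yields a = -3, b = -5/2, c = 6.
So f(u) = -3u² - (5/2)u + 6.
Check: f(0) = 6. ✓

f(u) = -3u^2 - (5/2)u + 6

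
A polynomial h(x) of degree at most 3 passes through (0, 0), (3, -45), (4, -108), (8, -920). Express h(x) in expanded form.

h(x) = -2x^3 + 2x^2 - 3x

Write h(x) = ax^3 + bx^2 + cx + d. Substituting each data point gives a linear system:
  d = 0
  27a + 9b + 3c + d = -45
  64a + 16b + 4c + d = -108
  512a + 64b + 8c + d = -920
Solving the system yields a = -2, b = 2, c = -3, d = 0.
So h(x) = -2x³ + 2x² - 3x.
Check: h(3) = -45. ✓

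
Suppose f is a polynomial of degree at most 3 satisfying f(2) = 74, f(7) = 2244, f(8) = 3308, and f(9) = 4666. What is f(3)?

Using the Lagrange interpolation formula with nodes 2, 7, 8, 9:
  L_0(u) = (u - 7)(u - 8)(u - 9) / -210
  L_1(u) = (u - 2)(u - 8)(u - 9) / 10
  L_2(u) = (u - 2)(u - 7)(u - 9) / -6
  L_3(u) = (u - 2)(u - 7)(u - 8) / 14
Then f(u) = 74·L_0(u) + 2244·L_1(u) + 3308·L_2(u) + 4666·L_3(u).
Expanding and collecting terms gives f(u) = 6u^3 + 3u^2 + 5u + 4.
Evaluating at u = 3: f(3) = 208.

208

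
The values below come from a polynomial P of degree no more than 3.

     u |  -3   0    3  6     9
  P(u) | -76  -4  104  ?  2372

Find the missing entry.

The 4 known points determine the degree-3 polynomial uniquely.
Write P(u) = au^3 + bu^2 + cu + d. Substituting each data point gives a linear system:
  -27a + 9b - 3c + d = -76
  d = -4
  27a + 9b + 3c + d = 104
  729a + 81b + 9c + d = 2372
Solving the system yields a = 3, b = 2, c = 3, d = -4.
So P(u) = 3u^3 + 2u^2 + 3u - 4.
Then P(6) = 734.

734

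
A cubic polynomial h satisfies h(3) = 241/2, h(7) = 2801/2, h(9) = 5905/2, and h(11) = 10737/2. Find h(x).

h(x) = 4x^3 + 4x + 1/2

Write h(x) = ax^3 + bx^2 + cx + d. Substituting each data point gives a linear system:
  27a + 9b + 3c + d = 241/2
  343a + 49b + 7c + d = 2801/2
  729a + 81b + 9c + d = 5905/2
  1331a + 121b + 11c + d = 10737/2
Solving the system yields a = 4, b = 0, c = 4, d = 1/2.
So h(x) = 4x^3 + 4x + 1/2.
Check: h(3) = 241/2. ✓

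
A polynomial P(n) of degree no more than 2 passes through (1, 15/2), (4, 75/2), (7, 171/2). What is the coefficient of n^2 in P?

Write P(n) = an^2 + bn + c. Substituting each data point gives a linear system:
  a + b + c = 15/2
  16a + 4b + c = 75/2
  49a + 7b + c = 171/2
Solving the system yields a = 1, b = 5, c = 3/2.
So P(n) = n² + 5n + 3/2.
The leading coefficient is 1.

1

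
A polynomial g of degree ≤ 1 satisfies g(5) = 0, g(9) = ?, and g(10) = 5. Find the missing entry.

The 2 known points determine the degree-1 polynomial uniquely.
Write g(x) = ax + b. Substituting each data point gives a linear system:
  5a + b = 0
  10a + b = 5
Solving the system yields a = 1, b = -5.
So g(x) = x - 5.
Then g(9) = 4.

4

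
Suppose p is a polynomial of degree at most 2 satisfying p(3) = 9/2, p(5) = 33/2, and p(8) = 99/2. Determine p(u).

p(u) = u^2 - 2u + 3/2

Write p(u) = au^2 + bu + c. Substituting each data point gives a linear system:
  9a + 3b + c = 9/2
  25a + 5b + c = 33/2
  64a + 8b + c = 99/2
Solving the system yields a = 1, b = -2, c = 3/2.
So p(u) = u² - 2u + 3/2.
Check: p(5) = 33/2. ✓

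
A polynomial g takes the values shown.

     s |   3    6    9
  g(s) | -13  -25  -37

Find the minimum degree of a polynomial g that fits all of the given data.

Forward differences of the values at s = 3, 6, 9:
  g  : -13  -25  -37
  Δ  : -12  -12
  Δ^2: 0
The first differences are constant (-12) and nonzero, while all higher differences vanish, so the minimal degree is 1.

1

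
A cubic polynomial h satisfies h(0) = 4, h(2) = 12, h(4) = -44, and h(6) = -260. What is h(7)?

-458

Using the Lagrange interpolation formula with nodes 0, 2, 4, 6:
  L_0(x) = (x - 2)(x - 4)(x - 6) / -48
  L_1(x) = x(x - 4)(x - 6) / 16
  L_2(x) = x(x - 2)(x - 6) / -16
  L_3(x) = x(x - 2)(x - 4) / 48
Then h(x) = 4·L_0(x) + 12·L_1(x) - 44·L_2(x) - 260·L_3(x).
Expanding and collecting terms gives h(x) = -2x^3 + 4x^2 + 4x + 4.
Evaluating at x = 7: h(7) = -458.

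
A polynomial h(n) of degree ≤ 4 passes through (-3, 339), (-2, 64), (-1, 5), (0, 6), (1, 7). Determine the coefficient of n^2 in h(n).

Write h(n) = an^4 + bn^3 + cn^2 + dn + e. Substituting each data point gives a linear system:
  81a - 27b + 9c - 3d + e = 339
  16a - 8b + 4c - 2d + e = 64
  a - b + c - d + e = 5
  e = 6
  a + b + c + d + e = 7
Solving the system yields a = 4, b = -2, c = -4, d = 3, e = 6.
So h(n) = 4n⁴ - 2n³ - 4n² + 3n + 6.
The coefficient of n^2 is -4.

-4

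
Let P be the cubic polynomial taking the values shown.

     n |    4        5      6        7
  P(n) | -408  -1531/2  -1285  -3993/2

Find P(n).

P(n) = -5n^3 - 6n^2 + (3/2)n + 2

Using the Lagrange interpolation formula with nodes 4, 5, 6, 7:
  L_0(n) = (n - 5)(n - 6)(n - 7) / -6
  L_1(n) = (n - 4)(n - 6)(n - 7) / 2
  L_2(n) = (n - 4)(n - 5)(n - 7) / -2
  L_3(n) = (n - 4)(n - 5)(n - 6) / 6
Then P(n) = -408·L_0(n) - 1531/2·L_1(n) - 1285·L_2(n) - 3993/2·L_3(n).
Expanding and collecting terms gives P(n) = -5n^3 - 6n^2 + (3/2)n + 2.
Check: P(6) = -1285. ✓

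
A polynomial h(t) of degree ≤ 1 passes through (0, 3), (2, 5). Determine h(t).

h(t) = t + 3

Write h(t) = at + b. Substituting each data point gives a linear system:
  b = 3
  2a + b = 5
Solving the system yields a = 1, b = 3.
So h(t) = t + 3.
Check: h(0) = 3. ✓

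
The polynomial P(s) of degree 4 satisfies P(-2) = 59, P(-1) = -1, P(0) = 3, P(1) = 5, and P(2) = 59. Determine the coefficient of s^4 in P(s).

5

Write P(s) = as^4 + bs^3 + cs^2 + ds + e. Substituting each data point gives a linear system:
  16a - 8b + 4c - 2d + e = 59
  a - b + c - d + e = -1
  e = 3
  a + b + c + d + e = 5
  16a + 8b + 4c + 2d + e = 59
Solving the system yields a = 5, b = -1, c = -6, d = 4, e = 3.
So P(s) = 5s⁴ - s³ - 6s² + 4s + 3.
The leading coefficient is 5.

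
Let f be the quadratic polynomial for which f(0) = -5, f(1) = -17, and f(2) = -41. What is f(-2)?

Forward differences of the values at x = 0, 1, 2:
  f  : -5  -17  -41
  Δ  : -12  -24
  Δ^2: -12
The second differences are constant, confirming degree 2.
Interpolating (Newton forward form) and evaluating at x = -2 gives f(-2) = -17.

-17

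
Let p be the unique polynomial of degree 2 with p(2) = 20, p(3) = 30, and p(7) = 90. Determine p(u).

Write p(u) = au^2 + bu + c. Substituting each data point gives a linear system:
  4a + 2b + c = 20
  9a + 3b + c = 30
  49a + 7b + c = 90
Solving the system yields a = 1, b = 5, c = 6.
So p(u) = u² + 5u + 6.
Check: p(7) = 90. ✓

p(u) = u^2 + 5u + 6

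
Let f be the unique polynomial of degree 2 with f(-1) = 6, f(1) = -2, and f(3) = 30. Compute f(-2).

25

Write f(n) = an^2 + bn + c. Substituting each data point gives a linear system:
  a - b + c = 6
  a + b + c = -2
  9a + 3b + c = 30
Solving the system yields a = 5, b = -4, c = -3.
So f(n) = 5n^2 - 4n - 3.
Then f(-2) = 25.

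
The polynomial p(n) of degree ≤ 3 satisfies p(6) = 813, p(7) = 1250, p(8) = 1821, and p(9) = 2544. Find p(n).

Using the Lagrange interpolation formula with nodes 6, 7, 8, 9:
  L_0(n) = (n - 7)(n - 8)(n - 9) / -6
  L_1(n) = (n - 6)(n - 8)(n - 9) / 2
  L_2(n) = (n - 6)(n - 7)(n - 9) / -2
  L_3(n) = (n - 6)(n - 7)(n - 8) / 6
Then p(n) = 813·L_0(n) + 1250·L_1(n) + 1821·L_2(n) + 2544·L_3(n).
Expanding and collecting terms gives p(n) = 3n^3 + 4n^2 + 4n - 3.
Check: p(7) = 1250. ✓

p(n) = 3n^3 + 4n^2 + 4n - 3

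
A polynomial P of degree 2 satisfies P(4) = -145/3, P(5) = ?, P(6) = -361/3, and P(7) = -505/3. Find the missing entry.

-241/3

The 3 known points determine the degree-2 polynomial uniquely.
Write P(s) = as^2 + bs + c. Substituting each data point gives a linear system:
  16a + 4b + c = -145/3
  36a + 6b + c = -361/3
  49a + 7b + c = -505/3
Solving the system yields a = -4, b = 4, c = -1/3.
So P(s) = -4s^2 + 4s - 1/3.
Then P(5) = -241/3.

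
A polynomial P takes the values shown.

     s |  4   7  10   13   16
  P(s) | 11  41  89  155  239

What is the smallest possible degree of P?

2

Forward differences of the values at s = 4, 7, 10, 13, 16:
  P  : 11  41  89  155  239
  Δ  : 30  48  66  84
  Δ^2: 18  18  18
  Δ^3: 0  0
  Δ^4: 0
The second differences are constant (18) and nonzero, while all higher differences vanish, so the minimal degree is 2.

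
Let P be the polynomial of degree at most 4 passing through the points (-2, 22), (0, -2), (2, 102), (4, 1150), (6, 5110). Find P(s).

P(s) = 3s^4 + 5s^3 + 4s^2 - 2

Write P(s) = as^4 + bs^3 + cs^2 + ds + e. Substituting each data point gives a linear system:
  16a - 8b + 4c - 2d + e = 22
  e = -2
  16a + 8b + 4c + 2d + e = 102
  256a + 64b + 16c + 4d + e = 1150
  1296a + 216b + 36c + 6d + e = 5110
Solving the system yields a = 3, b = 5, c = 4, d = 0, e = -2.
So P(s) = 3s⁴ + 5s³ + 4s² - 2.
Check: P(6) = 5110. ✓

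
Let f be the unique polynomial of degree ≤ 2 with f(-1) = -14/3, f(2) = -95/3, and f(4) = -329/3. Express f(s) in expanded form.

Write f(s) = as^2 + bs + c. Substituting each data point gives a linear system:
  a - b + c = -14/3
  4a + 2b + c = -95/3
  16a + 4b + c = -329/3
Solving the system yields a = -6, b = -3, c = -5/3.
So f(s) = -6s^2 - 3s - 5/3.
Check: f(2) = -95/3. ✓

f(s) = -6s^2 - 3s - 5/3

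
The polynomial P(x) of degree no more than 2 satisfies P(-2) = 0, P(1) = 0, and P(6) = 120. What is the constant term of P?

Write P(x) = ax^2 + bx + c. Substituting each data point gives a linear system:
  4a - 2b + c = 0
  a + b + c = 0
  36a + 6b + c = 120
Solving the system yields a = 3, b = 3, c = -6.
So P(x) = 3x^2 + 3x - 6.
The constant term is -6.

-6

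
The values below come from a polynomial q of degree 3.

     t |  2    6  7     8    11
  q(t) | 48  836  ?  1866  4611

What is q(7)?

1283

The 4 known points determine the degree-3 polynomial uniquely.
Write q(t) = at^3 + bt^2 + ct + d. Substituting each data point gives a linear system:
  8a + 4b + 2c + d = 48
  216a + 36b + 6c + d = 836
  512a + 64b + 8c + d = 1866
  1331a + 121b + 11c + d = 4611
Solving the system yields a = 3, b = 5, c = 1, d = 2.
So q(t) = 3t^3 + 5t^2 + t + 2.
Then q(7) = 1283.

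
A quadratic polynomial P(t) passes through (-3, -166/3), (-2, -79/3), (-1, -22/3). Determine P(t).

P(t) = -5t^2 + 4t + 5/3

Write P(t) = at^2 + bt + c. Substituting each data point gives a linear system:
  9a - 3b + c = -166/3
  4a - 2b + c = -79/3
  a - b + c = -22/3
Solving the system yields a = -5, b = 4, c = 5/3.
So P(t) = -5t² + 4t + 5/3.
Check: P(-2) = -79/3. ✓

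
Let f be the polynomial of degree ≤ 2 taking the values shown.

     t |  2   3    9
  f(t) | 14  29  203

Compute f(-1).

Write f(t) = at^2 + bt + c. Substituting each data point gives a linear system:
  4a + 2b + c = 14
  9a + 3b + c = 29
  81a + 9b + c = 203
Solving the system yields a = 2, b = 5, c = -4.
So f(t) = 2t^2 + 5t - 4.
Then f(-1) = -7.

-7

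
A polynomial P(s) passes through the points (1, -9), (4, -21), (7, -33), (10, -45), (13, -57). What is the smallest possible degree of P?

Forward differences of the values at s = 1, 4, 7, 10, 13:
  P  : -9  -21  -33  -45  -57
  Δ  : -12  -12  -12  -12
  Δ^2: 0  0  0
  Δ^3: 0  0
  Δ^4: 0
The first differences are constant (-12) and nonzero, while all higher differences vanish, so the minimal degree is 1.

1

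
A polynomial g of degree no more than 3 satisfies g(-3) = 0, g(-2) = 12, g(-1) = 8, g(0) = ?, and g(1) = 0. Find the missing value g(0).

On equispaced nodes a degree-3 polynomial has vanishing fourth forward difference, so
  g(-3) - 4·g(-2) + 6·g(-1) - 4·g(0) + g(1) = 0.
Substituting the known values and solving for g(0):
  -4·g(0) = 0
  g(0) = 0.

0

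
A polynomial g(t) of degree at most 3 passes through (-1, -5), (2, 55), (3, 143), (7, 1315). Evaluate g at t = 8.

1903

Write g(t) = at^3 + bt^2 + ct + d. Substituting each data point gives a linear system:
  -a + b - c + d = -5
  8a + 4b + 2c + d = 55
  27a + 9b + 3c + d = 143
  343a + 49b + 7c + d = 1315
Solving the system yields a = 3, b = 5, c = 6, d = -1.
So g(t) = 3t³ + 5t² + 6t - 1.
Then g(8) = 1903.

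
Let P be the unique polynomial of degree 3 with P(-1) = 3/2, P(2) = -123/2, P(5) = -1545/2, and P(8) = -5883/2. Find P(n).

P(n) = -5n^3 - 6n^2 + 5/2

Write P(n) = an^3 + bn^2 + cn + d. Substituting each data point gives a linear system:
  -a + b - c + d = 3/2
  8a + 4b + 2c + d = -123/2
  125a + 25b + 5c + d = -1545/2
  512a + 64b + 8c + d = -5883/2
Solving the system yields a = -5, b = -6, c = 0, d = 5/2.
So P(n) = -5n³ - 6n² + 5/2.
Check: P(2) = -123/2. ✓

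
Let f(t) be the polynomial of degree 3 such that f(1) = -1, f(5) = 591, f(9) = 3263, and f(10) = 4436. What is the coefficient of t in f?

Write f(t) = at^3 + bt^2 + ct + d. Substituting each data point gives a linear system:
  a + b + c + d = -1
  125a + 25b + 5c + d = 591
  729a + 81b + 9c + d = 3263
  1000a + 100b + 10c + d = 4436
Solving the system yields a = 4, b = 5, c = -6, d = -4.
So f(t) = 4t^3 + 5t^2 - 6t - 4.
The coefficient of t is -6.

-6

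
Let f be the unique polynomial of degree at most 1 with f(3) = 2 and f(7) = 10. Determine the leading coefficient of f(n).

2

Write f(n) = an + b. Substituting each data point gives a linear system:
  3a + b = 2
  7a + b = 10
Solving the system yields a = 2, b = -4.
So f(n) = 2n - 4.
The leading coefficient is 2.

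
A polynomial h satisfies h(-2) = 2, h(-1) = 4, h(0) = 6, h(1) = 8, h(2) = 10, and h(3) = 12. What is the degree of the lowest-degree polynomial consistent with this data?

Forward differences of the values at x = -2, -1, 0, 1, 2, 3:
  h  : 2  4  6  8  10  12
  Δ  : 2  2  2  2  2
  Δ^2: 0  0  0  0
  Δ^3: 0  0  0
  Δ^4: 0  0
  Δ^5: 0
The first differences are constant (2) and nonzero, while all higher differences vanish, so the minimal degree is 1.

1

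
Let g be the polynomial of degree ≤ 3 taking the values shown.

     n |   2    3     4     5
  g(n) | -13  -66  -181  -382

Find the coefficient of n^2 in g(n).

5

Write g(n) = an^3 + bn^2 + cn + d. Substituting each data point gives a linear system:
  8a + 4b + 2c + d = -13
  27a + 9b + 3c + d = -66
  64a + 16b + 4c + d = -181
  125a + 25b + 5c + d = -382
Solving the system yields a = -4, b = 5, c = -2, d = 3.
So g(n) = -4n^3 + 5n^2 - 2n + 3.
The coefficient of n^2 is 5.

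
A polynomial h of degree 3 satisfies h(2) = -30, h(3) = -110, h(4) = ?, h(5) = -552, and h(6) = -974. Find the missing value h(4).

-274

On equispaced nodes a degree-3 polynomial has vanishing fourth forward difference, so
  h(2) - 4·h(3) + 6·h(4) - 4·h(5) + h(6) = 0.
Substituting the known values and solving for h(4):
  6·h(4) = -1644
  h(4) = -274.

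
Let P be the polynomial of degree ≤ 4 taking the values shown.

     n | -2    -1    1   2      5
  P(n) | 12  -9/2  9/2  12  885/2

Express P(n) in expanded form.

P(n) = n^4 - (3/2)n^3 - n^2 + 6n

Write P(n) = an^4 + bn^3 + cn^2 + dn + e. Substituting each data point gives a linear system:
  16a - 8b + 4c - 2d + e = 12
  a - b + c - d + e = -9/2
  a + b + c + d + e = 9/2
  16a + 8b + 4c + 2d + e = 12
  625a + 125b + 25c + 5d + e = 885/2
Solving the system yields a = 1, b = -3/2, c = -1, d = 6, e = 0.
So P(n) = n⁴ - (3/2)n³ - n² + 6n.
Check: P(5) = 885/2. ✓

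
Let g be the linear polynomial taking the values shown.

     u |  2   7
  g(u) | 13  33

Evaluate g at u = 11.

Using the Lagrange interpolation formula with nodes 2, 7:
  L_0(u) = (u - 7) / -5
  L_1(u) = (u - 2) / 5
Then g(u) = 13·L_0(u) + 33·L_1(u).
Expanding and collecting terms gives g(u) = 4u + 5.
Evaluating at u = 11: g(11) = 49.

49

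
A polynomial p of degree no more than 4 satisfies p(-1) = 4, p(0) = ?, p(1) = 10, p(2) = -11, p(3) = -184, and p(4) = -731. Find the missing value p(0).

5

The 5 known points determine the degree-4 polynomial uniquely.
Write p(t) = at^4 + bt^3 + ct^2 + dt + e. Substituting each data point gives a linear system:
  a - b + c - d + e = 4
  a + b + c + d + e = 10
  16a + 8b + 4c + 2d + e = -11
  81a + 27b + 9c + 3d + e = -184
  256a + 64b + 16c + 4d + e = -731
Solving the system yields a = -4, b = 3, c = 6, d = 0, e = 5.
So p(t) = -4t⁴ + 3t³ + 6t² + 5.
Then p(0) = 5.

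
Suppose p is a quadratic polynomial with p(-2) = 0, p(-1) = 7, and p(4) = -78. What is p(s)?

Write p(s) = as^2 + bs + c. Substituting each data point gives a linear system:
  4a - 2b + c = 0
  a - b + c = 7
  16a + 4b + c = -78
Solving the system yields a = -4, b = -5, c = 6.
So p(s) = -4s^2 - 5s + 6.
Check: p(4) = -78. ✓

p(s) = -4s^2 - 5s + 6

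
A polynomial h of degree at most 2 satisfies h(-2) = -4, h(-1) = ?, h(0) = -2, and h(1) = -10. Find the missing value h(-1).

0

On equispaced nodes a degree-2 polynomial has vanishing third forward difference, so
  - h(-2) + 3·h(-1) - 3·h(0) + h(1) = 0.
Substituting the known values and solving for h(-1):
  3·h(-1) = 0
  h(-1) = 0.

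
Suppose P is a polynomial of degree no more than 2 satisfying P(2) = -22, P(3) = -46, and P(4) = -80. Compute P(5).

-124

Write P(t) = at^2 + bt + c. Substituting each data point gives a linear system:
  4a + 2b + c = -22
  9a + 3b + c = -46
  16a + 4b + c = -80
Solving the system yields a = -5, b = 1, c = -4.
So P(t) = -5t² + t - 4.
Then P(5) = -124.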